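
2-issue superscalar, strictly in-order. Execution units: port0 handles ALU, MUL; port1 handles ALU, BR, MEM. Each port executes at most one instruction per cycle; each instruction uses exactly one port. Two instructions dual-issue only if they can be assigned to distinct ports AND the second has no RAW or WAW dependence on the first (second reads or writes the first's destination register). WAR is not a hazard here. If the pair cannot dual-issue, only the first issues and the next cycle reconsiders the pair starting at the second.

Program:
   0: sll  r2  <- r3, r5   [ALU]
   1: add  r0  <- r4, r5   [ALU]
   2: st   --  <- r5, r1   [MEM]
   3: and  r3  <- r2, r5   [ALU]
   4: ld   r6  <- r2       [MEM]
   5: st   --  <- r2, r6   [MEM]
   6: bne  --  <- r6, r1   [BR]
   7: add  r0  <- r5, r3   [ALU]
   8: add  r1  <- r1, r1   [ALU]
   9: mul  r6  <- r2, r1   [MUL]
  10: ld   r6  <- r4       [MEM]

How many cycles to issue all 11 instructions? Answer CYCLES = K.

0. sll.ALU/add.ALU @i0&i1  | 2-wide
1. st.MEM/and.ALU @i2&i3  | 2-wide
2. ld.MEM @i4  | no-port MEM/MEM
3. st.MEM @i5  | no-port MEM/BR
4. bne.BR/add.ALU @i6&i7  | 2-wide
5. add.ALU @i8  | RAW r1
6. mul.MUL @i9  | WAW r6
7. ld.MEM @i10  | tail

CYCLES = 8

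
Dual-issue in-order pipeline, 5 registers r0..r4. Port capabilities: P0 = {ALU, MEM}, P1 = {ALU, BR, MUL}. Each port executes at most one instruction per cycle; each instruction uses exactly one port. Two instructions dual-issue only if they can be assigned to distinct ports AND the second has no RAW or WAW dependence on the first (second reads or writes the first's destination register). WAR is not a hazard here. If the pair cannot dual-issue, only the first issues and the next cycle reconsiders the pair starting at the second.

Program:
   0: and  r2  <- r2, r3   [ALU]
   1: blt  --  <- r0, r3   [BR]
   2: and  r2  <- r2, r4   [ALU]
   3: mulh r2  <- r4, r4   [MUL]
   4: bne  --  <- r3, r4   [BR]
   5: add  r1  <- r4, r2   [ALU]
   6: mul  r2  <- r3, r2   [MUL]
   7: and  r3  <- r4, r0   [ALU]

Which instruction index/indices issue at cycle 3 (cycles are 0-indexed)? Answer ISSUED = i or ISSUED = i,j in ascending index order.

ISSUED = 4,5

0. and/blt @i0/i1  | pair
1. and @i2  | WAW r2
2. mulh @i3  | no-port MUL/BR
3. bne/add @i4/i5  | pair
4. mul/and @i6/i7  | pair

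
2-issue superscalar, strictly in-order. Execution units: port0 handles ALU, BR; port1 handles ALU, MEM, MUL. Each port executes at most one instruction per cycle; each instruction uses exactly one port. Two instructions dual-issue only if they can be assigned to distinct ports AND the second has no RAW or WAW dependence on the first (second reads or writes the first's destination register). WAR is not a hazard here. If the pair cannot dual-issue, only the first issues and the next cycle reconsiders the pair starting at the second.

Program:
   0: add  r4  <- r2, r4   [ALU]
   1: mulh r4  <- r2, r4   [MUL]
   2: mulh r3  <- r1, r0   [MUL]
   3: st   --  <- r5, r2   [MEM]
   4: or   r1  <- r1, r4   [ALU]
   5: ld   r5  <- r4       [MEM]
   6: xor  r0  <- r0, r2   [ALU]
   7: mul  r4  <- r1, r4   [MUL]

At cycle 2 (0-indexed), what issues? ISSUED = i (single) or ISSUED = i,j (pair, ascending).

ISSUED = 2

  cy0 -> i0 (add) RAW+WAW r4
  cy1 -> i1 (mulh) no-port MUL/MUL
  cy2 -> i2 (mulh) no-port MUL/MEM
  cy3 -> i3/i4 (st;or) pair
  cy4 -> i5/i6 (ld;xor) pair
  cy5 -> i7 (mul) tail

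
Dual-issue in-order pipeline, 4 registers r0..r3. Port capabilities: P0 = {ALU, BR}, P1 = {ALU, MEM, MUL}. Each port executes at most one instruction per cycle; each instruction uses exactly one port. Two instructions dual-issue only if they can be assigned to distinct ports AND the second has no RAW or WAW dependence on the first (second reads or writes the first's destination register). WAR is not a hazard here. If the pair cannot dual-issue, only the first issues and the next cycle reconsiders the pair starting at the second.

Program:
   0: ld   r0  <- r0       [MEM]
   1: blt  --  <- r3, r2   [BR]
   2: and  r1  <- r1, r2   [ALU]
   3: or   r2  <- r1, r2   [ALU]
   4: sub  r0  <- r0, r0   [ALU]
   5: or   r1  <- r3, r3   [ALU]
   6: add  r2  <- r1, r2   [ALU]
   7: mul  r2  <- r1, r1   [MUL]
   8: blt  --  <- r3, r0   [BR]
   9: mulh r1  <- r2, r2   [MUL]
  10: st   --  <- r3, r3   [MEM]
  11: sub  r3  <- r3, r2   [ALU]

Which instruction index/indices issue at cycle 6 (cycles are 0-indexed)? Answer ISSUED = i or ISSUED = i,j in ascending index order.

t=0 i0+i1:ld.MEM;blt.BR ; dual
t=1 i2:and.ALU ; RAW r1
t=2 i3+i4:or.ALU;sub.ALU ; dual
t=3 i5:or.ALU ; RAW r1
t=4 i6:add.ALU ; WAW r2
t=5 i7+i8:mul.MUL;blt.BR ; dual
t=6 i9:mulh.MUL ; no-port MUL/MEM
t=7 i10+i11:st.MEM;sub.ALU ; dual

ISSUED = 9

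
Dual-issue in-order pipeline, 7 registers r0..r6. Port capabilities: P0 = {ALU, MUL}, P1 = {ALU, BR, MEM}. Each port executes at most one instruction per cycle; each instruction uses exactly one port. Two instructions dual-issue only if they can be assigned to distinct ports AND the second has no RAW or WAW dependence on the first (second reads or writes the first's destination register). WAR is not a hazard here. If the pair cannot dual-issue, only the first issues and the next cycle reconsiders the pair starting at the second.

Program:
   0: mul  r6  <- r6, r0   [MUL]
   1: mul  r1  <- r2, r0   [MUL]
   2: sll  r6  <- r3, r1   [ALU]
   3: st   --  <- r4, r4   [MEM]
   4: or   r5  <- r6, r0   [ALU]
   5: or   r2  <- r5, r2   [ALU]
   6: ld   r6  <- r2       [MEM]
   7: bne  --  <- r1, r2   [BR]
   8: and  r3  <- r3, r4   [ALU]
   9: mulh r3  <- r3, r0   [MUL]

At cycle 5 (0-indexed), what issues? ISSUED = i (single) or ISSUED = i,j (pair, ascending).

  cy0 -> i0 (mul) no-port MUL/MUL
  cy1 -> i1 (mul) RAW r1
  cy2 -> i2/i3 (sll+st) pair
  cy3 -> i4 (or) RAW r5
  cy4 -> i5 (or) RAW r2
  cy5 -> i6 (ld) no-port MEM/BR
  cy6 -> i7/i8 (bne+and) pair
  cy7 -> i9 (mulh) tail

ISSUED = 6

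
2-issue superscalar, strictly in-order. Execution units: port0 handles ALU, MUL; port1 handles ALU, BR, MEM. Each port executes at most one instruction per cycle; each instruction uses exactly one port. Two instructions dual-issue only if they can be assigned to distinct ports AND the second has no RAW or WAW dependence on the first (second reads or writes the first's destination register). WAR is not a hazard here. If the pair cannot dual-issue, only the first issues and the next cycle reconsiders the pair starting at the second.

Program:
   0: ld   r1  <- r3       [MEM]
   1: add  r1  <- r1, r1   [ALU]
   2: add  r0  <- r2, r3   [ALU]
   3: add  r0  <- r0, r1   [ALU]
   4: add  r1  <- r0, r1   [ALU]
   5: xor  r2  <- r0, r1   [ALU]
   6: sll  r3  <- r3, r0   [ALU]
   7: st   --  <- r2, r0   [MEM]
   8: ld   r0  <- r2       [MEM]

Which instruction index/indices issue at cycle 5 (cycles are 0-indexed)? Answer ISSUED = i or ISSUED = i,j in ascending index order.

0. ld @i0  | RAW+WAW r1
1. add/add @i1+i2  | 2-wide
2. add @i3  | RAW r0
3. add @i4  | RAW r1
4. xor/sll @i5+i6  | 2-wide
5. st @i7  | no-port MEM/MEM
6. ld @i8  | tail

ISSUED = 7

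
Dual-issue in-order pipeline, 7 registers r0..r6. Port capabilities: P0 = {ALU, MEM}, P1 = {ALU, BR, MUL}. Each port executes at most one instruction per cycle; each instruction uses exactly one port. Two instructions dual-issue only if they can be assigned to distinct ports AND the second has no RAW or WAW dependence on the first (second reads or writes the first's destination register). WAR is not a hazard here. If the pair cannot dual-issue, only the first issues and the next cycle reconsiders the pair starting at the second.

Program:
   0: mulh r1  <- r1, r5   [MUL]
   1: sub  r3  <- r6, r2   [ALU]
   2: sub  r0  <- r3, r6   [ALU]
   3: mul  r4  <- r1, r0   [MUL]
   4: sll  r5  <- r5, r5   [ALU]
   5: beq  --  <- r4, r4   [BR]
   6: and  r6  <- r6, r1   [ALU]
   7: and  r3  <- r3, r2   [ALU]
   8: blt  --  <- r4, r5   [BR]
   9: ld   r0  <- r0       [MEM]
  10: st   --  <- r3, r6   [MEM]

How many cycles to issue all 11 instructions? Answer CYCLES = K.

0. mulh.MUL+sub.ALU @i0&i1  | pair
1. sub.ALU @i2  | RAW r0
2. mul.MUL+sll.ALU @i3&i4  | pair
3. beq.BR+and.ALU @i5&i6  | pair
4. and.ALU+blt.BR @i7&i8  | pair
5. ld.MEM @i9  | no-port MEM/MEM
6. st.MEM @i10  | tail

CYCLES = 7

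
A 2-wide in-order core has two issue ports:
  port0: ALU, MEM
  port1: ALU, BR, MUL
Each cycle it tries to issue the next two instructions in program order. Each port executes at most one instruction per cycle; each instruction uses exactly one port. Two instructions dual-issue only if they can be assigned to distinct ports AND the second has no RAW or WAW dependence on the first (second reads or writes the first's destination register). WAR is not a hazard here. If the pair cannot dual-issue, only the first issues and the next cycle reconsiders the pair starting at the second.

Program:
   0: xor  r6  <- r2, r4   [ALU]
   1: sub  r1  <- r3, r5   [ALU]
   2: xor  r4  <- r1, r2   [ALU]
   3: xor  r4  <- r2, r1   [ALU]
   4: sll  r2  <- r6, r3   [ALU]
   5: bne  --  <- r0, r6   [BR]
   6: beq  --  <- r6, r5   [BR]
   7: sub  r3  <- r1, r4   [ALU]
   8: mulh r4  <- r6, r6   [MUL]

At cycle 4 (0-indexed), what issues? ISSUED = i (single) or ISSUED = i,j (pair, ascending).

#0 head=0: xor.ALU sub.ALU i0&i1 2-wide
#1 head=2: xor.ALU i2 WAW r4
#2 head=3: xor.ALU sll.ALU i3&i4 2-wide
#3 head=5: bne.BR i5 no-port BR/BR
#4 head=6: beq.BR sub.ALU i6&i7 2-wide
#5 head=8: mulh.MUL i8 tail

ISSUED = 6,7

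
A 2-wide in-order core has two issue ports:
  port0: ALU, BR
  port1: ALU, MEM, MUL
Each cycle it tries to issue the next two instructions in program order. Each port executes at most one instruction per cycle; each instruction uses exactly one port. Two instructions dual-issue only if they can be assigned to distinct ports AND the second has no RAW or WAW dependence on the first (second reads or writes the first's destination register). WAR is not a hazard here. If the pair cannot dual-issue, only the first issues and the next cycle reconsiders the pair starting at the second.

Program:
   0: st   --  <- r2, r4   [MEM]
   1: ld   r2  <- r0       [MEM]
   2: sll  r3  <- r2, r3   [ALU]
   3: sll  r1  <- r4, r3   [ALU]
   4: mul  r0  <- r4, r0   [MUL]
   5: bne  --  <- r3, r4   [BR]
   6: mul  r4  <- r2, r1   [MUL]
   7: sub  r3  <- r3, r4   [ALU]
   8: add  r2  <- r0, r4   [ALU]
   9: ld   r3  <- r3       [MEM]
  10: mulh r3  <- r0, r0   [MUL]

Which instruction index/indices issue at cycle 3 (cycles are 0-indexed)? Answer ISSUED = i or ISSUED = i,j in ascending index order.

t=0 i0:st ; no-port MEM/MEM
t=1 i1:ld ; RAW r2
t=2 i2:sll ; RAW r3
t=3 i3/i4:sll/mul ; 2-wide
t=4 i5/i6:bne/mul ; 2-wide
t=5 i7/i8:sub/add ; 2-wide
t=6 i9:ld ; no-port MEM/MUL
t=7 i10:mulh ; tail

ISSUED = 3,4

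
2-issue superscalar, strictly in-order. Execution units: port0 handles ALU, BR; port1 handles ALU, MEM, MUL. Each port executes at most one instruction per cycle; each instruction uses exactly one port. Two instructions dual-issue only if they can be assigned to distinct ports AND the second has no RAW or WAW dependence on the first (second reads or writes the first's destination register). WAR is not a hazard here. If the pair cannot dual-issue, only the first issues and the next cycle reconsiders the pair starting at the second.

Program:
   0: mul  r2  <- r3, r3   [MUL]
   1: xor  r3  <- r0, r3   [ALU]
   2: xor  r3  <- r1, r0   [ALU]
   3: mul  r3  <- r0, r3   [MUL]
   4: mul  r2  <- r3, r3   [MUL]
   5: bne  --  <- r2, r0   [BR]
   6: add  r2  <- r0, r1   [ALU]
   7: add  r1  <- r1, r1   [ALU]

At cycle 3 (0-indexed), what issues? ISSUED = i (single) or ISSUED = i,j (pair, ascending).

t=0 i0/i1:mul.MUL+xor.ALU ; 2-wide
t=1 i2:xor.ALU ; RAW+WAW r3
t=2 i3:mul.MUL ; no-port MUL/MUL
t=3 i4:mul.MUL ; RAW r2
t=4 i5/i6:bne.BR+add.ALU ; 2-wide
t=5 i7:add.ALU ; tail

ISSUED = 4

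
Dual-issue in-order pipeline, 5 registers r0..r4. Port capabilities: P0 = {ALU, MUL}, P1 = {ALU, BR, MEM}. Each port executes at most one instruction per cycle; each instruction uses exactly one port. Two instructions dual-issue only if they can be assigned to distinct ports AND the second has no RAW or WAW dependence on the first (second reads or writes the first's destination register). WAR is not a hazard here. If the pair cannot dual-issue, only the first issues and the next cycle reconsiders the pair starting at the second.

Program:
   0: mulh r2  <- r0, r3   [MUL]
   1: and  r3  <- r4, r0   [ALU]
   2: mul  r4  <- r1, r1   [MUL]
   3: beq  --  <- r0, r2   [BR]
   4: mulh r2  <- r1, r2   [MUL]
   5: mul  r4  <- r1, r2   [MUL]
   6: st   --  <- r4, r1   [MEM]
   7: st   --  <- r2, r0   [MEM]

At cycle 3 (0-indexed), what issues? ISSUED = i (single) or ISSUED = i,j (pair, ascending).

ISSUED = 5

c0: i0+i1 mulh/and  dual
c1: i2+i3 mul/beq  dual
c2: i4 mulh  no-port MUL/MUL
c3: i5 mul  RAW r4
c4: i6 st  no-port MEM/MEM
c5: i7 st  tail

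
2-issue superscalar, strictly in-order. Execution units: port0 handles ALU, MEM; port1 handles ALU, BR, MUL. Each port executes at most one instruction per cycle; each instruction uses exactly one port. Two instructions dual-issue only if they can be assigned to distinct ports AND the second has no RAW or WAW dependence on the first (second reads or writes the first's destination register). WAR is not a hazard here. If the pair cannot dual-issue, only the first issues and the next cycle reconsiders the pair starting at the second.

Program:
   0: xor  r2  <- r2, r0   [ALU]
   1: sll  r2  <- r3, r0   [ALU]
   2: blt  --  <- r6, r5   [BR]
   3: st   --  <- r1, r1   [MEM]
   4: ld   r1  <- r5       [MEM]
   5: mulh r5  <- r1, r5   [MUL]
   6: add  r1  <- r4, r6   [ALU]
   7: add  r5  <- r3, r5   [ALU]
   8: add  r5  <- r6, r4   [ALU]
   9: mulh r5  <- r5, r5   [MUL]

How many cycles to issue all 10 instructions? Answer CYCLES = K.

CYCLES = 8

0. xor.ALU @i0  | WAW r2
1. sll.ALU+blt.BR @i1+i2  | 2-wide
2. st.MEM @i3  | no-port MEM/MEM
3. ld.MEM @i4  | RAW r1
4. mulh.MUL+add.ALU @i5+i6  | 2-wide
5. add.ALU @i7  | WAW r5
6. add.ALU @i8  | RAW+WAW r5
7. mulh.MUL @i9  | tail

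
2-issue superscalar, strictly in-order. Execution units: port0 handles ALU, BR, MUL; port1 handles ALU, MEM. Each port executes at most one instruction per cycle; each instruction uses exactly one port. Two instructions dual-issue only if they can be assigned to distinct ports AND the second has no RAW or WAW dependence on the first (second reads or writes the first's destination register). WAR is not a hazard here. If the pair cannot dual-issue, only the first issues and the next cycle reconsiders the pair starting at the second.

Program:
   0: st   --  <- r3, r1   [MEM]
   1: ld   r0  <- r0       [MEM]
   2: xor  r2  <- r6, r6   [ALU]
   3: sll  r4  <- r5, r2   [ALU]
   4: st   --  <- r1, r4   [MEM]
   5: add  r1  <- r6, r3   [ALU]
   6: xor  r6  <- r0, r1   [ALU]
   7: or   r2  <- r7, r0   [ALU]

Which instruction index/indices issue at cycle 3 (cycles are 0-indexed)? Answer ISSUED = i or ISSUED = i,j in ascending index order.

t=0 i0:st ; no-port MEM/MEM
t=1 i1+i2:ld+xor ; pair
t=2 i3:sll ; RAW r4
t=3 i4+i5:st+add ; pair
t=4 i6+i7:xor+or ; pair

ISSUED = 4,5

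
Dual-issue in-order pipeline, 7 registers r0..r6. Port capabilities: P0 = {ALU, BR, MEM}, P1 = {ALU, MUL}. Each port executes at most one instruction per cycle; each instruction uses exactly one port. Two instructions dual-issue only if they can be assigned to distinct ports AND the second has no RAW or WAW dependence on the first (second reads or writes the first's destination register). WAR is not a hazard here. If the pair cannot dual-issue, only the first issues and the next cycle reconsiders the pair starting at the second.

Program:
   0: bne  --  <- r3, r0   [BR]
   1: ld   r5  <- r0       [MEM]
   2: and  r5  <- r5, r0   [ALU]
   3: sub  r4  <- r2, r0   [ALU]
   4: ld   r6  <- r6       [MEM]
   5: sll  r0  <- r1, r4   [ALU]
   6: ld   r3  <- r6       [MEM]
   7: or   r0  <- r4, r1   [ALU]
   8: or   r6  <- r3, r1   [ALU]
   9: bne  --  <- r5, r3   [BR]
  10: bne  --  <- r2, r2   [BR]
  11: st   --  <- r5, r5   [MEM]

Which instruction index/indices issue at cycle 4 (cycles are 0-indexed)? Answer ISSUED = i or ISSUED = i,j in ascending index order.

t=0 i0:bne ; no-port BR/MEM
t=1 i1:ld ; RAW+WAW r5
t=2 i2/i3:and+sub ; dual
t=3 i4/i5:ld+sll ; dual
t=4 i6/i7:ld+or ; dual
t=5 i8/i9:or+bne ; dual
t=6 i10:bne ; no-port BR/MEM
t=7 i11:st ; tail

ISSUED = 6,7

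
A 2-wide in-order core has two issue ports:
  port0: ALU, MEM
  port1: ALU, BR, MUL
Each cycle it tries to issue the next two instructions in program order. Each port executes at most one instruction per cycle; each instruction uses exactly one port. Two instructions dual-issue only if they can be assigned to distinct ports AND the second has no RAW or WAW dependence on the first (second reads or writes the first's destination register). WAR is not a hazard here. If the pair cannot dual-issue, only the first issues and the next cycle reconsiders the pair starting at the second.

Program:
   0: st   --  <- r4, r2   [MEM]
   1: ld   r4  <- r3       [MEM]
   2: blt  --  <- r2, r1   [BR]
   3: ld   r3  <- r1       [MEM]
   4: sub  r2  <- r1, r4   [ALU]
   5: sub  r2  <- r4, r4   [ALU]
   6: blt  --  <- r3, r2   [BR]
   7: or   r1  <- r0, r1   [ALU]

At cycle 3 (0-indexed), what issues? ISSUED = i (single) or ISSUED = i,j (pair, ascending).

ISSUED = 5

[0] i0  st.MEM  -- no-port MEM/MEM
[1] i1,i2  ld.MEM+blt.BR  -- 2-wide
[2] i3,i4  ld.MEM+sub.ALU  -- 2-wide
[3] i5  sub.ALU  -- RAW r2
[4] i6,i7  blt.BR+or.ALU  -- 2-wide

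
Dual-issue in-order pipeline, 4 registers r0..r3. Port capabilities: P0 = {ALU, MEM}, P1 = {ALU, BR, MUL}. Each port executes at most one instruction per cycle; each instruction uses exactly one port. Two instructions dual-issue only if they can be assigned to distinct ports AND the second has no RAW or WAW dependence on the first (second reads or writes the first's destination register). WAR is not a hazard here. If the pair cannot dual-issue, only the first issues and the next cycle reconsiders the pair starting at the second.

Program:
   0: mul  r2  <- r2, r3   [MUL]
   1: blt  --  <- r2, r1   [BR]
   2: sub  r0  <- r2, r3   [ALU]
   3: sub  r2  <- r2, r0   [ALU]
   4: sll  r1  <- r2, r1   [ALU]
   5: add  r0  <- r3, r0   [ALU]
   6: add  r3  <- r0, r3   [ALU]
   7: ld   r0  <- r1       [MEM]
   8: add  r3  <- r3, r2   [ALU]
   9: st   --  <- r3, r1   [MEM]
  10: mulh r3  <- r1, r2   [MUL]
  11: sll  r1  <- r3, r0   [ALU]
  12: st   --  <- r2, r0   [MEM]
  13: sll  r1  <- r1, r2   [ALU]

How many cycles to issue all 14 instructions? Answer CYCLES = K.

  cy0 -> i0 (mul.MUL) no-port MUL/BR
  cy1 -> i1+i2 (blt.BR;sub.ALU) pair
  cy2 -> i3 (sub.ALU) RAW r2
  cy3 -> i4+i5 (sll.ALU;add.ALU) pair
  cy4 -> i6+i7 (add.ALU;ld.MEM) pair
  cy5 -> i8 (add.ALU) RAW r3
  cy6 -> i9+i10 (st.MEM;mulh.MUL) pair
  cy7 -> i11+i12 (sll.ALU;st.MEM) pair
  cy8 -> i13 (sll.ALU) tail

CYCLES = 9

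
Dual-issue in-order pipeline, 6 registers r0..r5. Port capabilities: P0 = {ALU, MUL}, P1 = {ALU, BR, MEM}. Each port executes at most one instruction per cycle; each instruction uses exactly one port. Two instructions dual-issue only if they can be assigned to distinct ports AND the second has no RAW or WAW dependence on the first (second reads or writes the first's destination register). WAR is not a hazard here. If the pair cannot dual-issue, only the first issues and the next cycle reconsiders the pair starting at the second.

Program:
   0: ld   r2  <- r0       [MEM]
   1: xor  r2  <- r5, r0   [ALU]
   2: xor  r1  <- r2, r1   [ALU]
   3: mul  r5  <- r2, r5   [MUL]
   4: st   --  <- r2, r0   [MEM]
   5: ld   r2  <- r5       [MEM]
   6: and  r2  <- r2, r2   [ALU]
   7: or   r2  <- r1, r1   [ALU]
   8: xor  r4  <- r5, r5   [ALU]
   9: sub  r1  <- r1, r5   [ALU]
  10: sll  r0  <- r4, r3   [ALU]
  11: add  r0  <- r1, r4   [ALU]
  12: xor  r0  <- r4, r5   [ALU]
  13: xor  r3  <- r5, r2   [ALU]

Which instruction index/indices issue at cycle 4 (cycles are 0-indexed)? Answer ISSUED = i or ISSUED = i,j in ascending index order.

t=0 i0:ld.MEM ; WAW r2
t=1 i1:xor.ALU ; RAW r2
t=2 i2+i3:xor.ALU/mul.MUL ; 2-wide
t=3 i4:st.MEM ; no-port MEM/MEM
t=4 i5:ld.MEM ; RAW+WAW r2
t=5 i6:and.ALU ; WAW r2
t=6 i7+i8:or.ALU/xor.ALU ; 2-wide
t=7 i9+i10:sub.ALU/sll.ALU ; 2-wide
t=8 i11:add.ALU ; WAW r0
t=9 i12+i13:xor.ALU/xor.ALU ; 2-wide

ISSUED = 5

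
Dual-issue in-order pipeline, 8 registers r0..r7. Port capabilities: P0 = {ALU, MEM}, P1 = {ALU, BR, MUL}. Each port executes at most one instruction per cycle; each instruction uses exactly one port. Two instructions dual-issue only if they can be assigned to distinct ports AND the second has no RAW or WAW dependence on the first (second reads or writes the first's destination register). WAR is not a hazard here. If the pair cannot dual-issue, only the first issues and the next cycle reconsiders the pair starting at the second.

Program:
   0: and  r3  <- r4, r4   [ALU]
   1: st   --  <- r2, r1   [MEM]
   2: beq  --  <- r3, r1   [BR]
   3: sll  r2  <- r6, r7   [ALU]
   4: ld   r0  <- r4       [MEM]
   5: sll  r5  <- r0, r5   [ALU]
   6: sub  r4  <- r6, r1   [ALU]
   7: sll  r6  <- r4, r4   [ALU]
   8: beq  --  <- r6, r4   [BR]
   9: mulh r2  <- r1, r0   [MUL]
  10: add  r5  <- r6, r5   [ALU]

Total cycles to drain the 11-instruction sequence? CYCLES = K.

0. and st @i0&i1  | pair
1. beq sll @i2&i3  | pair
2. ld @i4  | RAW r0
3. sll sub @i5&i6  | pair
4. sll @i7  | RAW r6
5. beq @i8  | no-port BR/MUL
6. mulh add @i9&i10  | pair

CYCLES = 7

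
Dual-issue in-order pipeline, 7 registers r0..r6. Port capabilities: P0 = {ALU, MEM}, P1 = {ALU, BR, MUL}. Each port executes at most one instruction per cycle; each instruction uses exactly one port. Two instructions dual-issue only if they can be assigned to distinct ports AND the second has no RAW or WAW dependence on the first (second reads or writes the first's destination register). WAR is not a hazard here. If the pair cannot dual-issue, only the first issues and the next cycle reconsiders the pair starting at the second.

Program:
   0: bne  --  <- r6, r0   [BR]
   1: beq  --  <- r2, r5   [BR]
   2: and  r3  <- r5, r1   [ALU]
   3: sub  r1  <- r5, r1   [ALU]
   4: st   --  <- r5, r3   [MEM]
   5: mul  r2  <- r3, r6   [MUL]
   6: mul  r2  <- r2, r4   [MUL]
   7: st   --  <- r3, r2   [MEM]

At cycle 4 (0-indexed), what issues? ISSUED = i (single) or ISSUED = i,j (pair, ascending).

0. bne @i0  | no-port BR/BR
1. beq/and @i1+i2  | dual
2. sub/st @i3+i4  | dual
3. mul @i5  | no-port MUL/MUL
4. mul @i6  | RAW r2
5. st @i7  | tail

ISSUED = 6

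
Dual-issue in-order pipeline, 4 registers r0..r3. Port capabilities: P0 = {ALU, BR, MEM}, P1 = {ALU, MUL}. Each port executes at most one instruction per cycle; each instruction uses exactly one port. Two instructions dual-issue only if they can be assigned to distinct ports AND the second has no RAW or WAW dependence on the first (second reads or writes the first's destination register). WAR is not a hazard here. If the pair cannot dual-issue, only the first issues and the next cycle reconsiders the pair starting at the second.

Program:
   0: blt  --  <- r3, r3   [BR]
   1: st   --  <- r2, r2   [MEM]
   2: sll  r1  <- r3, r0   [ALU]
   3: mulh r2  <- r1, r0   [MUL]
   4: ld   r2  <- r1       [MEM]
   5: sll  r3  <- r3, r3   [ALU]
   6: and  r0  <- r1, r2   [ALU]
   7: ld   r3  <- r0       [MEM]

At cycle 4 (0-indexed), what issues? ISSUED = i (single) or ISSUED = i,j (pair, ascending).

c0: i0 blt  no-port BR/MEM
c1: i1,i2 st+sll  pair
c2: i3 mulh  WAW r2
c3: i4,i5 ld+sll  pair
c4: i6 and  RAW r0
c5: i7 ld  tail

ISSUED = 6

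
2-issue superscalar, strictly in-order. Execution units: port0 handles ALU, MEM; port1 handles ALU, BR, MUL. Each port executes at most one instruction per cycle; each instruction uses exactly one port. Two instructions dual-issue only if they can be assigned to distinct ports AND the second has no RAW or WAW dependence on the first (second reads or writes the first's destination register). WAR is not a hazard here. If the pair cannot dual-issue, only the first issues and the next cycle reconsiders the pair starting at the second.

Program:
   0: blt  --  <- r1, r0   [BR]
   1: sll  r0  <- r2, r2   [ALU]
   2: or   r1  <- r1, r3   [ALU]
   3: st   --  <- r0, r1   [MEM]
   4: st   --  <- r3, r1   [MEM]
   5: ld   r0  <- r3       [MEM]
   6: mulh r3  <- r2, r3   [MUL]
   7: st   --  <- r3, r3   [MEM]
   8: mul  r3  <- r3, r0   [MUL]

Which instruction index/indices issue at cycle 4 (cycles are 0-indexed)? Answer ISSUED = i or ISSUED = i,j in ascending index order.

ISSUED = 5,6

#0 head=0: blt.BR+sll.ALU i0&i1 2-wide
#1 head=2: or.ALU i2 RAW r1
#2 head=3: st.MEM i3 no-port MEM/MEM
#3 head=4: st.MEM i4 no-port MEM/MEM
#4 head=5: ld.MEM+mulh.MUL i5&i6 2-wide
#5 head=7: st.MEM+mul.MUL i7&i8 2-wide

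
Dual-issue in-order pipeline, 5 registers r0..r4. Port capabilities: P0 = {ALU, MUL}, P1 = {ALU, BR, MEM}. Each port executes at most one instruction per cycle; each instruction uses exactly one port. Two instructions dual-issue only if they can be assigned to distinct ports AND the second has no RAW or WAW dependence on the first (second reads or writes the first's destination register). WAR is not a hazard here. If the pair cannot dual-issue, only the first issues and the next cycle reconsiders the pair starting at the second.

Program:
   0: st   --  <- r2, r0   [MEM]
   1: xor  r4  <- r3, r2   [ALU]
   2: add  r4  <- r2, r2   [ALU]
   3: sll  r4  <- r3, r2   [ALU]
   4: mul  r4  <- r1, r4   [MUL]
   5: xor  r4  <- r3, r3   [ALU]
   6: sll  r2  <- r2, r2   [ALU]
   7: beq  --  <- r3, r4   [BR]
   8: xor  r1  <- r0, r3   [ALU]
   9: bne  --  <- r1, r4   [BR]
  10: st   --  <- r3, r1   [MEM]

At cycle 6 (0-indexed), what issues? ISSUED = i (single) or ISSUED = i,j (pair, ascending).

ISSUED = 9

  cy0 -> i0+i1 (st.MEM+xor.ALU) pair
  cy1 -> i2 (add.ALU) WAW r4
  cy2 -> i3 (sll.ALU) RAW+WAW r4
  cy3 -> i4 (mul.MUL) WAW r4
  cy4 -> i5+i6 (xor.ALU+sll.ALU) pair
  cy5 -> i7+i8 (beq.BR+xor.ALU) pair
  cy6 -> i9 (bne.BR) no-port BR/MEM
  cy7 -> i10 (st.MEM) tail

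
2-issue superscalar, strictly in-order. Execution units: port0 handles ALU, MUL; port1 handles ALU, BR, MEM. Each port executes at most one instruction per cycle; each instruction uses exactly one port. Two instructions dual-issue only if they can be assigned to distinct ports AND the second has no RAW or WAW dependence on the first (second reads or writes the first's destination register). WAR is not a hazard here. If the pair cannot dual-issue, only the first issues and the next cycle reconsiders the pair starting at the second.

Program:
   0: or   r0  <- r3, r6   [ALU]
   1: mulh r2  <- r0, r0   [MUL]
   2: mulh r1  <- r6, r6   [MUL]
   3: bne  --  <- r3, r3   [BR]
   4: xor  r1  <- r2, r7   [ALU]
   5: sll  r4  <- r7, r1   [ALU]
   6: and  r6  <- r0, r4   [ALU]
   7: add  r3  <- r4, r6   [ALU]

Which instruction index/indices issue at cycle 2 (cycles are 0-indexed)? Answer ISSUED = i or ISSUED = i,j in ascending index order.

c0: i0 or.ALU  RAW r0
c1: i1 mulh.MUL  no-port MUL/MUL
c2: i2,i3 mulh.MUL bne.BR  2-wide
c3: i4 xor.ALU  RAW r1
c4: i5 sll.ALU  RAW r4
c5: i6 and.ALU  RAW r6
c6: i7 add.ALU  tail

ISSUED = 2,3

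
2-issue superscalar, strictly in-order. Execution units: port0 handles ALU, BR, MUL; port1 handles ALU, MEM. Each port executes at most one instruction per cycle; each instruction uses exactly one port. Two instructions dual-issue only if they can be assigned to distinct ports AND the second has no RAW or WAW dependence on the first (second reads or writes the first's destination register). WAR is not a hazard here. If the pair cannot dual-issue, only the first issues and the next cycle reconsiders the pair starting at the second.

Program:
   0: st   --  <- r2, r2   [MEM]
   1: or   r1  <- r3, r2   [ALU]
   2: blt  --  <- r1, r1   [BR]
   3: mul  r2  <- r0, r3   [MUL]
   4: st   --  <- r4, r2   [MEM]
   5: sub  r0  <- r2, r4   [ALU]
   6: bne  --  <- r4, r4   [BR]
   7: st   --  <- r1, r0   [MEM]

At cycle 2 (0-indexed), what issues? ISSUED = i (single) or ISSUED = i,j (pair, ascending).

ISSUED = 3

#0 head=0: st or i0,i1 2-wide
#1 head=2: blt i2 no-port BR/MUL
#2 head=3: mul i3 RAW r2
#3 head=4: st sub i4,i5 2-wide
#4 head=6: bne st i6,i7 2-wide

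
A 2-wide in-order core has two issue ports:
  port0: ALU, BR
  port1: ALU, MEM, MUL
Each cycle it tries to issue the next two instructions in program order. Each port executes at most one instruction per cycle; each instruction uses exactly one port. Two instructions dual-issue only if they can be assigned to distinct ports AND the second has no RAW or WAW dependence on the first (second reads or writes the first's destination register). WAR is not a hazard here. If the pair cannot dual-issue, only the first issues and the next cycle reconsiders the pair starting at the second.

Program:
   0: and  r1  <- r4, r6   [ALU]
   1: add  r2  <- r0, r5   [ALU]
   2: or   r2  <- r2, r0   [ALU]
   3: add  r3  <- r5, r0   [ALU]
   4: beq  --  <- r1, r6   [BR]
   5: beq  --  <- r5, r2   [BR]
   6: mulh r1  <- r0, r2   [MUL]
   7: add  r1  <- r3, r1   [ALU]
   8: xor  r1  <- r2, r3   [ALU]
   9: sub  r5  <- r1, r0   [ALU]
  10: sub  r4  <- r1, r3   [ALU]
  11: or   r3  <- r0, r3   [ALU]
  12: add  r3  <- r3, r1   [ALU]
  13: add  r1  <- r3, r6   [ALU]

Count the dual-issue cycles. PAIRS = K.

[0] i0+i1  and.ALU+add.ALU  -- 2-wide
[1] i2+i3  or.ALU+add.ALU  -- 2-wide
[2] i4  beq.BR  -- no-port BR/BR
[3] i5+i6  beq.BR+mulh.MUL  -- 2-wide
[4] i7  add.ALU  -- WAW r1
[5] i8  xor.ALU  -- RAW r1
[6] i9+i10  sub.ALU+sub.ALU  -- 2-wide
[7] i11  or.ALU  -- RAW+WAW r3
[8] i12  add.ALU  -- RAW r3
[9] i13  add.ALU  -- tail

PAIRS = 4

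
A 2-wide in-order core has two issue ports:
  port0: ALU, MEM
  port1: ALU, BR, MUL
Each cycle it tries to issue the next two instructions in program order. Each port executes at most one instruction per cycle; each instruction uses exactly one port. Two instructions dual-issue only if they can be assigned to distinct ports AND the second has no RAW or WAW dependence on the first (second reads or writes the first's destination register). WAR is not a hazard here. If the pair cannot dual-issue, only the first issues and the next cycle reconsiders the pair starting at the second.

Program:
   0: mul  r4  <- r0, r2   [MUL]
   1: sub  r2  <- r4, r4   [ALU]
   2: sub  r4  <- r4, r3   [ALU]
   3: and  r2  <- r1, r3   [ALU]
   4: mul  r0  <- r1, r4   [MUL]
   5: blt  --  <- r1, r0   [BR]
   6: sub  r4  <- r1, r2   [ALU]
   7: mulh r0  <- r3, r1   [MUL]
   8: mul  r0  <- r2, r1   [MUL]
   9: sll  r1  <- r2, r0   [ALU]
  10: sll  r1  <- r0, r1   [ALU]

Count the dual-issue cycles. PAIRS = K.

PAIRS = 3

  cy0 -> i0 (mul) RAW r4
  cy1 -> i1+i2 (sub;sub) pair
  cy2 -> i3+i4 (and;mul) pair
  cy3 -> i5+i6 (blt;sub) pair
  cy4 -> i7 (mulh) no-port MUL/MUL
  cy5 -> i8 (mul) RAW r0
  cy6 -> i9 (sll) RAW+WAW r1
  cy7 -> i10 (sll) tail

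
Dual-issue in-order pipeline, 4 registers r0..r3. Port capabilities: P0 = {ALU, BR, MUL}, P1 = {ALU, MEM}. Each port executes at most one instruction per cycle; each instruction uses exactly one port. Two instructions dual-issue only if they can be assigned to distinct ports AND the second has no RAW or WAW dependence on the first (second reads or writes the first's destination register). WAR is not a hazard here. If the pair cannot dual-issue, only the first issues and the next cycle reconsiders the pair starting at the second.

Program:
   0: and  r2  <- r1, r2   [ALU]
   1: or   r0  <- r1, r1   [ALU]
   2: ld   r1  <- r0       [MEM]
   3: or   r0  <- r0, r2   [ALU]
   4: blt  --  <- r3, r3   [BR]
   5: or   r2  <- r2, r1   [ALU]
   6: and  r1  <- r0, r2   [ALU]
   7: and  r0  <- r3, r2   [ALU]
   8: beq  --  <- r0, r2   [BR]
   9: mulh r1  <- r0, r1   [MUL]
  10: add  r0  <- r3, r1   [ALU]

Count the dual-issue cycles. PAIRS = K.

  cy0 -> i0/i1 (and/or) 2-wide
  cy1 -> i2/i3 (ld/or) 2-wide
  cy2 -> i4/i5 (blt/or) 2-wide
  cy3 -> i6/i7 (and/and) 2-wide
  cy4 -> i8 (beq) no-port BR/MUL
  cy5 -> i9 (mulh) RAW r1
  cy6 -> i10 (add) tail

PAIRS = 4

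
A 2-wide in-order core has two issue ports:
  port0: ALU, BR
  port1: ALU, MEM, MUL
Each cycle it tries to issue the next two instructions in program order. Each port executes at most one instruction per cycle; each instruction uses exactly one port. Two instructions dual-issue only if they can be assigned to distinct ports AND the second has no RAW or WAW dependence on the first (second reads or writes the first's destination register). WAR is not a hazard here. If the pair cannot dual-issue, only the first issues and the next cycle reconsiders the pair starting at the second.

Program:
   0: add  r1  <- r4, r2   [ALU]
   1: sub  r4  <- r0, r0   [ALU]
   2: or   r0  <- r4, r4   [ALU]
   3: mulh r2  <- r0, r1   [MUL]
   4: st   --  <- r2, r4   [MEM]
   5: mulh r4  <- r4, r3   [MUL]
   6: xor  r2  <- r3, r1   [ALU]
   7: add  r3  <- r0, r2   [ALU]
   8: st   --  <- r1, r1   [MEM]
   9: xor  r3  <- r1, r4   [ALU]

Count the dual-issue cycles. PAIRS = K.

PAIRS = 3

  cy0 -> i0&i1 (add;sub) dual
  cy1 -> i2 (or) RAW r0
  cy2 -> i3 (mulh) no-port MUL/MEM
  cy3 -> i4 (st) no-port MEM/MUL
  cy4 -> i5&i6 (mulh;xor) dual
  cy5 -> i7&i8 (add;st) dual
  cy6 -> i9 (xor) tail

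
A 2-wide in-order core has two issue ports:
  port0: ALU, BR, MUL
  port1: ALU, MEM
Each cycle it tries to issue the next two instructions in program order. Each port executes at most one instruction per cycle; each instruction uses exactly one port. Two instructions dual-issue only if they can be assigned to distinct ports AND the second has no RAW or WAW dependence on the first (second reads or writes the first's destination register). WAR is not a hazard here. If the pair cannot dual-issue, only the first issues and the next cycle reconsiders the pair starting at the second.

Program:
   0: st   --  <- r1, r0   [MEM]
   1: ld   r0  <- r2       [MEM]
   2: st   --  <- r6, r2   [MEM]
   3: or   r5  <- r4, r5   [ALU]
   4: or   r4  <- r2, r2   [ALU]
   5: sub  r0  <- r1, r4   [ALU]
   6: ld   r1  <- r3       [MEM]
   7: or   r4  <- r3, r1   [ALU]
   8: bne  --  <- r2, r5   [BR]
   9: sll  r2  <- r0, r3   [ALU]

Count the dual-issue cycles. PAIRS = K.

PAIRS = 3

0. st.MEM @i0  | no-port MEM/MEM
1. ld.MEM @i1  | no-port MEM/MEM
2. st.MEM/or.ALU @i2,i3  | pair
3. or.ALU @i4  | RAW r4
4. sub.ALU/ld.MEM @i5,i6  | pair
5. or.ALU/bne.BR @i7,i8  | pair
6. sll.ALU @i9  | tail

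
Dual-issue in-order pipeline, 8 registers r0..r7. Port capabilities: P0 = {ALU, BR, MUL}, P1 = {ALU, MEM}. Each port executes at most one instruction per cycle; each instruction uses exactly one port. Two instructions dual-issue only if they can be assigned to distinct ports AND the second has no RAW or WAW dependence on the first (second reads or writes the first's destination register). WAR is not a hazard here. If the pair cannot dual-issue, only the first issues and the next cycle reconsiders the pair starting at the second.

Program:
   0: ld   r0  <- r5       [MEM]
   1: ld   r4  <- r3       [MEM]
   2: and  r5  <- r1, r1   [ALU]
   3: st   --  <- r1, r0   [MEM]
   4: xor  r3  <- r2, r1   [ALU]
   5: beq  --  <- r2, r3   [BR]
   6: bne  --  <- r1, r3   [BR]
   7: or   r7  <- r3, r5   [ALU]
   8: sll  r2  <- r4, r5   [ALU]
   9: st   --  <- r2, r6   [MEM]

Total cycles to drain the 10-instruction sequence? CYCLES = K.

CYCLES = 7

t=0 i0:ld ; no-port MEM/MEM
t=1 i1,i2:ld/and ; dual
t=2 i3,i4:st/xor ; dual
t=3 i5:beq ; no-port BR/BR
t=4 i6,i7:bne/or ; dual
t=5 i8:sll ; RAW r2
t=6 i9:st ; tail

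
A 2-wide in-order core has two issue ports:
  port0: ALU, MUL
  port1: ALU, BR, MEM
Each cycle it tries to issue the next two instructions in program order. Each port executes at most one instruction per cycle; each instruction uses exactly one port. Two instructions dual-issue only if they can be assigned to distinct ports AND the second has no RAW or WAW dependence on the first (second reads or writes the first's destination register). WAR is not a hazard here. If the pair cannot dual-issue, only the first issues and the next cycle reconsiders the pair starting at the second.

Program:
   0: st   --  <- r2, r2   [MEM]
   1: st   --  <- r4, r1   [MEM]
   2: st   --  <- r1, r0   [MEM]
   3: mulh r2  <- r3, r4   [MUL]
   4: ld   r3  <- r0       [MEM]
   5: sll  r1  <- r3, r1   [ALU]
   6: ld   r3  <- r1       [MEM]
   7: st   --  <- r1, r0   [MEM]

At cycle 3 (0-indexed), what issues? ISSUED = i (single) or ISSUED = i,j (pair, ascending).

ISSUED = 4

  cy0 -> i0 (st) no-port MEM/MEM
  cy1 -> i1 (st) no-port MEM/MEM
  cy2 -> i2+i3 (st+mulh) dual
  cy3 -> i4 (ld) RAW r3
  cy4 -> i5 (sll) RAW r1
  cy5 -> i6 (ld) no-port MEM/MEM
  cy6 -> i7 (st) tail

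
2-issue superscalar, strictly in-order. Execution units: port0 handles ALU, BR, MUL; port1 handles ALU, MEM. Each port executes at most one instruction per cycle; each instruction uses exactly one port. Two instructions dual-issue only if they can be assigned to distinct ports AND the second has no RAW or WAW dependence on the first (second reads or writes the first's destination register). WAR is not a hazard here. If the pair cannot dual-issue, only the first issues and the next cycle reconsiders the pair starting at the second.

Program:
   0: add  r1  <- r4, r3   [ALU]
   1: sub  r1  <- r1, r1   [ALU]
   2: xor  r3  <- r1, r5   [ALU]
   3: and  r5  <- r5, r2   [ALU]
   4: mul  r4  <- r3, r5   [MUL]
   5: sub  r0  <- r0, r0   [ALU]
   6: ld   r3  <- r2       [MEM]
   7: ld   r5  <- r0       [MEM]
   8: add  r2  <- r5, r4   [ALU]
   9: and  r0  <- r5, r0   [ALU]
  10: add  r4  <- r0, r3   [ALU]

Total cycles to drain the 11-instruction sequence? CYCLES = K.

CYCLES = 8

#0 head=0: add i0 RAW+WAW r1
#1 head=1: sub i1 RAW r1
#2 head=2: xor and i2/i3 pair
#3 head=4: mul sub i4/i5 pair
#4 head=6: ld i6 no-port MEM/MEM
#5 head=7: ld i7 RAW r5
#6 head=8: add and i8/i9 pair
#7 head=10: add i10 tail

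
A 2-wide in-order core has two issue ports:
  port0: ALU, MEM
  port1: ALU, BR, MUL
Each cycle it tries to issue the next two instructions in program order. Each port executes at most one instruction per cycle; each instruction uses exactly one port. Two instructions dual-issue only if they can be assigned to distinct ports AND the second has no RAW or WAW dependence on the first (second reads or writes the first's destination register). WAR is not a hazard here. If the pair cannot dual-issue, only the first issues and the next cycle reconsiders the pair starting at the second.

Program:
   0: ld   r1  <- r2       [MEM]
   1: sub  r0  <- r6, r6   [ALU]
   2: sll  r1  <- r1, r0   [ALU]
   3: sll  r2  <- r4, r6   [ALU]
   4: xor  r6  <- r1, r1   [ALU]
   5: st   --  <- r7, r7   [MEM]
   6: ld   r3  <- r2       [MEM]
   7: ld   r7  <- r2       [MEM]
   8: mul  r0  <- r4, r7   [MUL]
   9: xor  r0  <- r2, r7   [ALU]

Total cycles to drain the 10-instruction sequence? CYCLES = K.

0. ld sub @i0&i1  | 2-wide
1. sll sll @i2&i3  | 2-wide
2. xor st @i4&i5  | 2-wide
3. ld @i6  | no-port MEM/MEM
4. ld @i7  | RAW r7
5. mul @i8  | WAW r0
6. xor @i9  | tail

CYCLES = 7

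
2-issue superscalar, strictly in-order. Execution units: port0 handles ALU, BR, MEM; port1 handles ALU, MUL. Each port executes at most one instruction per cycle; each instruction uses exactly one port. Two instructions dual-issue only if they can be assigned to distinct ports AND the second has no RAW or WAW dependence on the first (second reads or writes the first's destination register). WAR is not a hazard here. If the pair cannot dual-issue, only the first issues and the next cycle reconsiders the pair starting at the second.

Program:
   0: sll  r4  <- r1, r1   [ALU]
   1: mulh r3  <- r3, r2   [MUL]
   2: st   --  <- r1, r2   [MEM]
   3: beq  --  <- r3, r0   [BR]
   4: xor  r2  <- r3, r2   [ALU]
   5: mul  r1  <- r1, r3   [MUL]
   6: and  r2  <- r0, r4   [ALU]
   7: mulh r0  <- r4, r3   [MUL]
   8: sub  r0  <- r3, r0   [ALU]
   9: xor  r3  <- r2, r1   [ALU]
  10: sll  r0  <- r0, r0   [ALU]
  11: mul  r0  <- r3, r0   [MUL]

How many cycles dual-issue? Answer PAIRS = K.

  cy0 -> i0+i1 (sll;mulh) pair
  cy1 -> i2 (st) no-port MEM/BR
  cy2 -> i3+i4 (beq;xor) pair
  cy3 -> i5+i6 (mul;and) pair
  cy4 -> i7 (mulh) RAW+WAW r0
  cy5 -> i8+i9 (sub;xor) pair
  cy6 -> i10 (sll) RAW+WAW r0
  cy7 -> i11 (mul) tail

PAIRS = 4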